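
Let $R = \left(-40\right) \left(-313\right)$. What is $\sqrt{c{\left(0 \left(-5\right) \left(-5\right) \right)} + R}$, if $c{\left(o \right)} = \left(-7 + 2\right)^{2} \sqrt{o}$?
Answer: $2 \sqrt{3130} \approx 111.89$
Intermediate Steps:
$R = 12520$
$c{\left(o \right)} = 25 \sqrt{o}$ ($c{\left(o \right)} = \left(-5\right)^{2} \sqrt{o} = 25 \sqrt{o}$)
$\sqrt{c{\left(0 \left(-5\right) \left(-5\right) \right)} + R} = \sqrt{25 \sqrt{0 \left(-5\right) \left(-5\right)} + 12520} = \sqrt{25 \sqrt{0 \left(-5\right)} + 12520} = \sqrt{25 \sqrt{0} + 12520} = \sqrt{25 \cdot 0 + 12520} = \sqrt{0 + 12520} = \sqrt{12520} = 2 \sqrt{3130}$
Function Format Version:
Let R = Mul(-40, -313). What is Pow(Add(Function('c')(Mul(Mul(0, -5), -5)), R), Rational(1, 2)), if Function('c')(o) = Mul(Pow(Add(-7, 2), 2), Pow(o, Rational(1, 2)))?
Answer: Mul(2, Pow(3130, Rational(1, 2))) ≈ 111.89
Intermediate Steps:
R = 12520
Function('c')(o) = Mul(25, Pow(o, Rational(1, 2))) (Function('c')(o) = Mul(Pow(-5, 2), Pow(o, Rational(1, 2))) = Mul(25, Pow(o, Rational(1, 2))))
Pow(Add(Function('c')(Mul(Mul(0, -5), -5)), R), Rational(1, 2)) = Pow(Add(Mul(25, Pow(Mul(Mul(0, -5), -5), Rational(1, 2))), 12520), Rational(1, 2)) = Pow(Add(Mul(25, Pow(Mul(0, -5), Rational(1, 2))), 12520), Rational(1, 2)) = Pow(Add(Mul(25, Pow(0, Rational(1, 2))), 12520), Rational(1, 2)) = Pow(Add(Mul(25, 0), 12520), Rational(1, 2)) = Pow(Add(0, 12520), Rational(1, 2)) = Pow(12520, Rational(1, 2)) = Mul(2, Pow(3130, Rational(1, 2)))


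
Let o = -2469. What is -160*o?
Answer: 395040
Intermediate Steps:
-160*o = -160*(-2469) = 395040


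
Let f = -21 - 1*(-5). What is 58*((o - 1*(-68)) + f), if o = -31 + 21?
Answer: 2436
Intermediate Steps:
o = -10
f = -16 (f = -21 + 5 = -16)
58*((o - 1*(-68)) + f) = 58*((-10 - 1*(-68)) - 16) = 58*((-10 + 68) - 16) = 58*(58 - 16) = 58*42 = 2436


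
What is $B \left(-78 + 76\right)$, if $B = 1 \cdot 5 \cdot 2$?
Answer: $-20$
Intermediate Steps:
$B = 10$ ($B = 5 \cdot 2 = 10$)
$B \left(-78 + 76\right) = 10 \left(-78 + 76\right) = 10 \left(-2\right) = -20$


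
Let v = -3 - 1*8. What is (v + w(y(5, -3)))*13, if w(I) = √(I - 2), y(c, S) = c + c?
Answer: -143 + 26*√2 ≈ -106.23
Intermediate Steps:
y(c, S) = 2*c
v = -11 (v = -3 - 8 = -11)
w(I) = √(-2 + I)
(v + w(y(5, -3)))*13 = (-11 + √(-2 + 2*5))*13 = (-11 + √(-2 + 10))*13 = (-11 + √8)*13 = (-11 + 2*√2)*13 = -143 + 26*√2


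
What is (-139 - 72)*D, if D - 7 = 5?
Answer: -2532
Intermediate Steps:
D = 12 (D = 7 + 5 = 12)
(-139 - 72)*D = (-139 - 72)*12 = -211*12 = -2532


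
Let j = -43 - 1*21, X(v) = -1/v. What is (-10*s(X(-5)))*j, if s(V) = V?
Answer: 128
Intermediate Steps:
j = -64 (j = -43 - 21 = -64)
(-10*s(X(-5)))*j = -(-10)/(-5)*(-64) = -(-10)*(-1)/5*(-64) = -10*⅕*(-64) = -2*(-64) = 128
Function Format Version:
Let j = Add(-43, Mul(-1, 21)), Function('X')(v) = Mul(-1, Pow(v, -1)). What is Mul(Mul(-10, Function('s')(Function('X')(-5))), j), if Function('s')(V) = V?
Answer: 128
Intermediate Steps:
j = -64 (j = Add(-43, -21) = -64)
Mul(Mul(-10, Function('s')(Function('X')(-5))), j) = Mul(Mul(-10, Mul(-1, Pow(-5, -1))), -64) = Mul(Mul(-10, Mul(-1, Rational(-1, 5))), -64) = Mul(Mul(-10, Rational(1, 5)), -64) = Mul(-2, -64) = 128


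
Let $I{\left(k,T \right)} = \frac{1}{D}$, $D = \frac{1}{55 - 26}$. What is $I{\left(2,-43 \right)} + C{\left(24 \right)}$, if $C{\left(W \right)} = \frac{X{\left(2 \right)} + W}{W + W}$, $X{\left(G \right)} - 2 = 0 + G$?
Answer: $\frac{355}{12} \approx 29.583$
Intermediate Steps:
$X{\left(G \right)} = 2 + G$ ($X{\left(G \right)} = 2 + \left(0 + G\right) = 2 + G$)
$C{\left(W \right)} = \frac{4 + W}{2 W}$ ($C{\left(W \right)} = \frac{\left(2 + 2\right) + W}{W + W} = \frac{4 + W}{2 W}$)
$D = \frac{1}{29} \approx 0.034483$
$I{\left(k,T \right)} = 29$ ($I{\left(k,T \right)} = \frac{1}{\frac{1}{29}} = 29$)
$I{\left(2,-43 \right)} + C{\left(24 \right)} = 29 + \frac{4 + 24}{2 \cdot 24} = 29 + \frac{1}{2} \cdot \frac{1}{24} \cdot 28 = 29 + \frac{7}{12} = \frac{355}{12}$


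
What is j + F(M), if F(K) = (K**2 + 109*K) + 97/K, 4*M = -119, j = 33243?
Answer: 58799427/1904 ≈ 30882.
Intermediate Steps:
M = -119/4 (M = (1/4)*(-119) = -119/4 ≈ -29.750)
F(K) = K**2 + 97/K + 109*K
j + F(M) = 33243 + (97 + (-119/4)**2*(109 - 119/4))/(-119/4) = 33243 - 4*(97 + (14161/16)*(317/4))/119 = 33243 - 4*(97 + 4489037/64)/119 = 33243 - 4/119*4495245/64 = 33243 - 4495245/1904 = 58799427/1904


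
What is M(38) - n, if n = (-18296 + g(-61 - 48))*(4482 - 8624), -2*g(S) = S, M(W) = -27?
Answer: -75556320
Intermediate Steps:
g(S) = -S/2
n = 75556293 (n = (-18296 - (-61 - 48)/2)*(4482 - 8624) = (-18296 - ½*(-109))*(-4142) = (-18296 + 109/2)*(-4142) = -36483/2*(-4142) = 75556293)
M(38) - n = -27 - 1*75556293 = -27 - 75556293 = -75556320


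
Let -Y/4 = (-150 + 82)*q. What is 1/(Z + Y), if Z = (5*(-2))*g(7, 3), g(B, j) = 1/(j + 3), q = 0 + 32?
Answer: 3/26107 ≈ 0.00011491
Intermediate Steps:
q = 32
g(B, j) = 1/(3 + j)
Y = 8704 (Y = -4*(-150 + 82)*32 = -(-272)*32 = -4*(-2176) = 8704)
Z = -5/3 (Z = (5*(-2))/(3 + 3) = -10/6 = -10*1/6 = -5/3 ≈ -1.6667)
1/(Z + Y) = 1/(-5/3 + 8704) = 1/(26107/3) = 3/26107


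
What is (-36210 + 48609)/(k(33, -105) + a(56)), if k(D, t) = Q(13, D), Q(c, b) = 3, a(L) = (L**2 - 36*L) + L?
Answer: 4133/393 ≈ 10.517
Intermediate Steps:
a(L) = L**2 - 35*L
k(D, t) = 3
(-36210 + 48609)/(k(33, -105) + a(56)) = (-36210 + 48609)/(3 + 56*(-35 + 56)) = 12399/(3 + 56*21) = 12399/(3 + 1176) = 12399/1179 = 12399*(1/1179) = 4133/393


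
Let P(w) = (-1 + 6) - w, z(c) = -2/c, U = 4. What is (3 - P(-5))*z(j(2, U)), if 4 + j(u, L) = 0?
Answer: -7/2 ≈ -3.5000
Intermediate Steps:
j(u, L) = -4 (j(u, L) = -4 + 0 = -4)
P(w) = 5 - w
(3 - P(-5))*z(j(2, U)) = (3 - (5 - 1*(-5)))*(-2/(-4)) = (3 - (5 + 5))*(-2*(-1/4)) = (3 - 1*10)*(1/2) = (3 - 10)*(1/2) = -7*1/2 = -7/2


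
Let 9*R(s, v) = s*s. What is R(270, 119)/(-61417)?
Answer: -8100/61417 ≈ -0.13189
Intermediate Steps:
R(s, v) = s²/9 (R(s, v) = (s*s)/9 = s²/9)
R(270, 119)/(-61417) = ((⅑)*270²)/(-61417) = ((⅑)*72900)*(-1/61417) = 8100*(-1/61417) = -8100/61417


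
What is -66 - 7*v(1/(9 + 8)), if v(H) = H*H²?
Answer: -324265/4913 ≈ -66.001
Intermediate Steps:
v(H) = H³
-66 - 7*v(1/(9 + 8)) = -66 - 7/(9 + 8)³ = -66 - 7*(1/17)³ = -66 - 7*1/4913 = -66 - 7/4913 = -324265/4913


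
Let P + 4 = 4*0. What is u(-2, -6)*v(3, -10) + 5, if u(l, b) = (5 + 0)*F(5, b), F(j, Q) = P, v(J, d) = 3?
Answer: -55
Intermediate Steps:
P = -4 (P = -4 + 4*0 = -4 + 0 = -4)
F(j, Q) = -4
u(l, b) = -20 (u(l, b) = (5 + 0)*(-4) = 5*(-4) = -20)
u(-2, -6)*v(3, -10) + 5 = -20*3 + 5 = -60 + 5 = -55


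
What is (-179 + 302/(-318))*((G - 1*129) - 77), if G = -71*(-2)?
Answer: 1831168/159 ≈ 11517.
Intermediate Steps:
G = 142
(-179 + 302/(-318))*((G - 1*129) - 77) = (-179 + 302/(-318))*((142 - 1*129) - 77) = (-179 + 302*(-1/318))*((142 - 129) - 77) = (-179 - 151/159)*(13 - 77) = -28612/159*(-64) = 1831168/159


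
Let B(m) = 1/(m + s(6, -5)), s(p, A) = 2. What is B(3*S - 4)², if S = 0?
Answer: ¼ ≈ 0.25000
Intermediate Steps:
B(m) = 1/(2 + m) (B(m) = 1/(m + 2) = 1/(2 + m))
B(3*S - 4)² = (1/(2 + (3*0 - 4)))² = (1/(2 + (0 - 4)))² = (1/(2 - 4))² = (1/(-2))² = (-½)² = ¼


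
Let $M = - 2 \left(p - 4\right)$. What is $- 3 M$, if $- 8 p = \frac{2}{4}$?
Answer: $- \frac{195}{8} \approx -24.375$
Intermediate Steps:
$p = - \frac{1}{16}$ ($p = - \frac{2 \cdot \frac{1}{4}}{8} = \left(- \frac{1}{8}\right) \frac{1}{2} = - \frac{1}{16} \approx -0.0625$)
$M = \frac{65}{8}$ ($M = - 2 \left(- \frac{1}{16} - 4\right) = \left(-2\right) \left(- \frac{65}{16}\right) = \frac{65}{8} \approx 8.125$)
$- 3 M = \left(-3\right) \frac{65}{8} = - \frac{195}{8}$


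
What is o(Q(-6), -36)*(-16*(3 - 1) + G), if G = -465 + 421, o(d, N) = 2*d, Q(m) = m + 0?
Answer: 912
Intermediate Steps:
Q(m) = m
G = -44
o(Q(-6), -36)*(-16*(3 - 1) + G) = (2*(-6))*(-16*(3 - 1) - 44) = -12*(-16*2 - 44) = -12*(-32 - 44) = -12*(-76) = 912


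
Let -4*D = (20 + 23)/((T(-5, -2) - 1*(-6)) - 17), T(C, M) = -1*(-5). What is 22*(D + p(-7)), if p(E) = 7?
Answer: 2321/12 ≈ 193.42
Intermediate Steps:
T(C, M) = 5
D = 43/24 (D = -(20 + 23)/(4*((5 - 1*(-6)) - 17)) = -43/(4*((5 + 6) - 17)) = -43/(4*(11 - 17)) = -43/(4*(-6)) = -43*(-1)/(4*6) = -¼*(-43/6) = 43/24 ≈ 1.7917)
22*(D + p(-7)) = 22*(43/24 + 7) = 22*(211/24) = 2321/12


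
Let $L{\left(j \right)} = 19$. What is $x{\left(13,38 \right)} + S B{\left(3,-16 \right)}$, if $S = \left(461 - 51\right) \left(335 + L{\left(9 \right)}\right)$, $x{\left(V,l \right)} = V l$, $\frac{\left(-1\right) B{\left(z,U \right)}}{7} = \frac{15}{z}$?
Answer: $-5079406$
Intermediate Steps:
$B{\left(z,U \right)} = - \frac{105}{z}$ ($B{\left(z,U \right)} = - 7 \frac{15}{z} = - \frac{105}{z}$)
$S = 145140$ ($S = \left(461 - 51\right) \left(335 + 19\right) = 410 \cdot 354 = 145140$)
$x{\left(13,38 \right)} + S B{\left(3,-16 \right)} = 13 \cdot 38 + 145140 \left(- \frac{105}{3}\right) = 494 + 145140 \left(\left(-105\right) \frac{1}{3}\right) = 494 + 145140 \left(-35\right) = 494 - 5079900 = -5079406$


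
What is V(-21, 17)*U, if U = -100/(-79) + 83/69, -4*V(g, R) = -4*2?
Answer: 26914/5451 ≈ 4.9374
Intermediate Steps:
V(g, R) = 2 (V(g, R) = -(-1)*2 = -¼*(-8) = 2)
U = 13457/5451 (U = -100*(-1/79) + 83*(1/69) = 100/79 + 83/69 = 13457/5451 ≈ 2.4687)
V(-21, 17)*U = 2*(13457/5451) = 26914/5451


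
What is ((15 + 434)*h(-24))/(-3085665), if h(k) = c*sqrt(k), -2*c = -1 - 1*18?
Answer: -8531*I*sqrt(6)/3085665 ≈ -0.0067722*I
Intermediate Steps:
c = 19/2 (c = -(-1 - 1*18)/2 = -(-1 - 18)/2 = -1/2*(-19) = 19/2 ≈ 9.5000)
h(k) = 19*sqrt(k)/2
((15 + 434)*h(-24))/(-3085665) = ((15 + 434)*(19*sqrt(-24)/2))/(-3085665) = (449*(19*(2*I*sqrt(6))/2))*(-1/3085665) = (449*(19*I*sqrt(6)))*(-1/3085665) = (8531*I*sqrt(6))*(-1/3085665) = -8531*I*sqrt(6)/3085665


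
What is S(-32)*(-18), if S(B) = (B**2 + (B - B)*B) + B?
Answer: -17856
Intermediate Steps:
S(B) = B + B**2 (S(B) = (B**2 + 0*B) + B = (B**2 + 0) + B = B**2 + B = B + B**2)
S(-32)*(-18) = -32*(1 - 32)*(-18) = -32*(-31)*(-18) = 992*(-18) = -17856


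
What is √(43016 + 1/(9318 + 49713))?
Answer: √16655121102823/19677 ≈ 207.40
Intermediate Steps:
√(43016 + 1/(9318 + 49713)) = √(43016 + 1/59031) = √(2539277497/59031) = √16655121102823/19677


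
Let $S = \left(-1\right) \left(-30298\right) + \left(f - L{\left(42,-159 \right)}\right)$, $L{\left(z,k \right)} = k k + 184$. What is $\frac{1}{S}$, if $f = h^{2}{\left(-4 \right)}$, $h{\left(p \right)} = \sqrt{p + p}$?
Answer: $\frac{1}{4825} \approx 0.00020725$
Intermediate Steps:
$h{\left(p \right)} = \sqrt{2} \sqrt{p}$ ($h{\left(p \right)} = \sqrt{2 p} = \sqrt{2} \sqrt{p}$)
$f = -8$ ($f = \left(\sqrt{2} \sqrt{-4}\right)^{2} = \left(\sqrt{2} \cdot 2 i\right)^{2} = \left(2 i \sqrt{2}\right)^{2} = -8$)
$L{\left(z,k \right)} = 184 + k^{2}$ ($L{\left(z,k \right)} = k^{2} + 184 = 184 + k^{2}$)
$S = 4825$ ($S = \left(-1\right) \left(-30298\right) - 25473 = 30298 - 25473 = 4825$)
$\frac{1}{S} = \frac{1}{4825}$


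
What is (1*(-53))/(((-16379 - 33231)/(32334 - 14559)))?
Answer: 188415/9922 ≈ 18.990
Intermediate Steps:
(1*(-53))/(((-16379 - 33231)/(32334 - 14559))) = -53/((-49610/17775)) = -53/((-49610*1/17775)) = -53/(-9922/3555) = -53*(-3555/9922) = 188415/9922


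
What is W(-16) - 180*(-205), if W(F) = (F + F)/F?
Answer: 36902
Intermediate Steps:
W(F) = 2 (W(F) = (2*F)/F = 2)
W(-16) - 180*(-205) = 2 - 180*(-205) = 2 + 36900 = 36902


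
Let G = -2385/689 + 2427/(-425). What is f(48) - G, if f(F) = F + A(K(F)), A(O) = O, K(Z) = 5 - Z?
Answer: 78301/5525 ≈ 14.172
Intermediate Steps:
f(F) = 5 (f(F) = F + (5 - F) = 5)
G = -50676/5525 (G = -2385*1/689 + 2427*(-1/425) = -45/13 - 2427/425 = -50676/5525 ≈ -9.1721)
f(48) - G = 5 - 1*(-50676/5525) = 5 + 50676/5525 = 78301/5525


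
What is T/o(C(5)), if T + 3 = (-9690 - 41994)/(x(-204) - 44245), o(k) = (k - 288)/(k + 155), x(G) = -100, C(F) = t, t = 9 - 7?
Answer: 12772107/12682670 ≈ 1.0071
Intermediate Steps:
t = 2
C(F) = 2
o(k) = (-288 + k)/(155 + k)
T = -81351/44345 (T = -3 + (-9690 - 41994)/(-100 - 44245) = -3 - 51684/(-44345) = -3 - 51684*(-1/44345) = -3 + 51684/44345 = -81351/44345 ≈ -1.8345)
T/o(C(5)) = -81351*(155 + 2)/(-288 + 2)/44345 = -81351/(44345*(-286/157)) = -81351/44345*(-157/286) = 12772107/12682670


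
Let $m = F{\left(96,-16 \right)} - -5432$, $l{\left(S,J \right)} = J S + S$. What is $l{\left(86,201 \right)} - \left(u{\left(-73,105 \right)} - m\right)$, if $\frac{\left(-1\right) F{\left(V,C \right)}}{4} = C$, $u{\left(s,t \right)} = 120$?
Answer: $22748$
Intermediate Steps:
$l{\left(S,J \right)} = S + J S$
$F{\left(V,C \right)} = - 4 C$
$m = 5496$ ($m = \left(-4\right) \left(-16\right) - -5432 = 64 + 5432 = 5496$)
$l{\left(86,201 \right)} - \left(u{\left(-73,105 \right)} - m\right) = 86 \left(1 + 201\right) - \left(120 - 5496\right) = 86 \cdot 202 - \left(120 - 5496\right) = 17372 - -5376 = 17372 + 5376 = 22748$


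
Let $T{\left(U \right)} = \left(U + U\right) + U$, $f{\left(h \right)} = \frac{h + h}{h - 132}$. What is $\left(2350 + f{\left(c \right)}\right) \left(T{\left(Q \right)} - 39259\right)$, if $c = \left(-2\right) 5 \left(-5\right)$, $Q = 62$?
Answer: $-91773900$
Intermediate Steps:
$c = 50$ ($c = \left(-10\right) \left(-5\right) = 50$)
$f{\left(h \right)} = \frac{2 h}{-132 + h}$
$T{\left(U \right)} = 3 U$ ($T{\left(U \right)} = 2 U + U = 3 U$)
$\left(2350 + f{\left(c \right)}\right) \left(T{\left(Q \right)} - 39259\right) = \left(2350 + 2 \cdot 50 \frac{1}{-132 + 50}\right) \left(3 \cdot 62 - 39259\right) = \left(2350 + 2 \cdot 50 \frac{1}{-82}\right) \left(186 - 39259\right) = \left(2350 + 2 \cdot 50 \left(- \frac{1}{82}\right)\right) \left(-39073\right) = \left(2350 - \frac{50}{41}\right) \left(-39073\right) = \frac{96300}{41} \left(-39073\right) = -91773900$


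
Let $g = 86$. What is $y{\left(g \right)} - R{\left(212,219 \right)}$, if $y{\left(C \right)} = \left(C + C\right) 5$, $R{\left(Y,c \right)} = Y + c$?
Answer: $429$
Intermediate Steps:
$y{\left(C \right)} = 10 C$ ($y{\left(C \right)} = 2 C 5 = 10 C$)
$y{\left(g \right)} - R{\left(212,219 \right)} = 10 \cdot 86 - \left(212 + 219\right) = 860 - 431 = 429$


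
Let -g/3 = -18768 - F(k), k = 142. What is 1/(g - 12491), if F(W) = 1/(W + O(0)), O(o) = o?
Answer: 142/6221449 ≈ 2.2824e-5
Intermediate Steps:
F(W) = 1/W (F(W) = 1/(W + 0) = 1/W)
g = 7995171/142 (g = -3*(-18768 - 1/142) = -3*(-2665057/142) = 7995171/142 ≈ 56304.)
1/(g - 12491) = 1/(7995171/142 - 12491) = 1/(6221449/142) = 142/6221449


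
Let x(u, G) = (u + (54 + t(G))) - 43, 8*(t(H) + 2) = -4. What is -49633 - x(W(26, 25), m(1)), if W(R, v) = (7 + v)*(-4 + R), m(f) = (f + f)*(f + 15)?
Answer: -100691/2 ≈ -50346.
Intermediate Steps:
t(H) = -5/2 (t(H) = -2 + (⅛)*(-4) = -2 - ½ = -5/2)
m(f) = 2*f*(15 + f) (m(f) = (2*f)*(15 + f) = 2*f*(15 + f))
W(R, v) = (-4 + R)*(7 + v)
x(u, G) = 17/2 + u (x(u, G) = (u + (54 - 5/2)) - 43 = (u + 103/2) - 43 = (103/2 + u) - 43 = 17/2 + u)
-49633 - x(W(26, 25), m(1)) = -49633 - (17/2 + (-28 - 4*25 + 7*26 + 26*25)) = -49633 - (17/2 + (-28 - 100 + 182 + 650)) = -49633 - (17/2 + 704) = -49633 - 1*1425/2 = -49633 - 1425/2 = -100691/2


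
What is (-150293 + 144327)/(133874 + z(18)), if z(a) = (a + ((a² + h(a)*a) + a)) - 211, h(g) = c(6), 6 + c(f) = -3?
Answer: -5966/133861 ≈ -0.044569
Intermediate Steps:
c(f) = -9 (c(f) = -6 - 3 = -9)
h(g) = -9
z(a) = -211 + a² - 7*a (z(a) = (a + ((a² - 9*a) + a)) - 211 = (a + (a² - 8*a)) - 211 = (a² - 7*a) - 211 = -211 + a² - 7*a)
(-150293 + 144327)/(133874 + z(18)) = (-150293 + 144327)/(133874 + (-211 + 18² - 7*18)) = -5966/(133874 + (-211 + 324 - 126)) = -5966/(133874 - 13) = -5966/133861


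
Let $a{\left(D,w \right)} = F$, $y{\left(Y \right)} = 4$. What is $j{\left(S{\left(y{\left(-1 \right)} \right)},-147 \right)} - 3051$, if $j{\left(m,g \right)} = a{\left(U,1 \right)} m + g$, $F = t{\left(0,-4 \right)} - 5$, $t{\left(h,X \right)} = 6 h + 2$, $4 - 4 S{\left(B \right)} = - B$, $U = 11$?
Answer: $-3204$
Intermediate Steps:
$S{\left(B \right)} = 1 + \frac{B}{4}$ ($S{\left(B \right)} = 1 - \frac{\left(-1\right) B}{4} = 1 + \frac{B}{4}$)
$t{\left(h,X \right)} = 2 + 6 h$
$F = -3$ ($F = \left(2 + 6 \cdot 0\right) - 5 = \left(2 + 0\right) - 5 = 2 - 5 = -3$)
$a{\left(D,w \right)} = -3$
$j{\left(m,g \right)} = g - 3 m$ ($j{\left(m,g \right)} = - 3 m + g = g - 3 m$)
$j{\left(S{\left(y{\left(-1 \right)} \right)},-147 \right)} - 3051 = \left(-147 - 3 \left(1 + \frac{1}{4} \cdot 4\right)\right) - 3051 = \left(-147 - 3 \left(1 + 1\right)\right) - 3051 = \left(-147 - 6\right) - 3051 = -153 - 3051 = -3204$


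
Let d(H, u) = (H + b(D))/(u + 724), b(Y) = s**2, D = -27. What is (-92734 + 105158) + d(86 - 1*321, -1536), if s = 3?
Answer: 5044257/406 ≈ 12424.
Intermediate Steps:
b(Y) = 9 (b(Y) = 3**2 = 9)
d(H, u) = (9 + H)/(724 + u) (d(H, u) = (H + 9)/(u + 724) = (9 + H)/(724 + u))
(-92734 + 105158) + d(86 - 1*321, -1536) = (-92734 + 105158) + (9 + (86 - 1*321))/(724 - 1536) = 12424 + (9 + (86 - 321))/(-812) = 12424 - (9 - 235)/812 = 12424 - 1/812*(-226) = 12424 + 113/406 = 5044257/406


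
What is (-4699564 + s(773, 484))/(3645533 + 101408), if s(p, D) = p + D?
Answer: -4698307/3746941 ≈ -1.2539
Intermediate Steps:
s(p, D) = D + p
(-4699564 + s(773, 484))/(3645533 + 101408) = (-4699564 + (484 + 773))/(3645533 + 101408) = (-4699564 + 1257)/3746941 = -4698307*1/3746941 = -4698307/3746941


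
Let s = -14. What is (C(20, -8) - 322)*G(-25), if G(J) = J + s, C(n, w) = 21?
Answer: 11739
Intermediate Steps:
G(J) = -14 + J (G(J) = J - 14 = -14 + J)
(C(20, -8) - 322)*G(-25) = (21 - 322)*(-14 - 25) = -301*(-39) = 11739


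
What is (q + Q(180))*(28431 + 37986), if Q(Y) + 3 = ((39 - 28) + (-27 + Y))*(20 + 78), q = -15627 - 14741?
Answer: -949696683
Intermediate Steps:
q = -30368
Q(Y) = -1571 + 98*Y (Q(Y) = -3 + ((39 - 28) + (-27 + Y))*(20 + 78) = -3 + (11 + (-27 + Y))*98 = -3 + (-16 + Y)*98 = -3 + (-1568 + 98*Y) = -1571 + 98*Y)
(q + Q(180))*(28431 + 37986) = (-30368 + (-1571 + 98*180))*(28431 + 37986) = (-30368 + (-1571 + 17640))*66417 = (-30368 + 16069)*66417 = -14299*66417 = -949696683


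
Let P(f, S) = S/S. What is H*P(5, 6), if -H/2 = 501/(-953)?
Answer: 1002/953 ≈ 1.0514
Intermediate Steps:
P(f, S) = 1
H = 1002/953 (H = -1002/(-953) = -1002*(-1)/953 = -2*(-501/953) = 1002/953 ≈ 1.0514)
H*P(5, 6) = (1002/953)*1 = 1002/953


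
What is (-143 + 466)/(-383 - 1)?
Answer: -323/384 ≈ -0.84115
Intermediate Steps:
(-143 + 466)/(-383 - 1) = 323/(-384) = 323*(-1/384) = -323/384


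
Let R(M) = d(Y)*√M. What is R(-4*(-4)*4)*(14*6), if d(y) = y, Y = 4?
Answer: 2688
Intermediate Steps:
R(M) = 4*√M
R(-4*(-4)*4)*(14*6) = (4*√(-4*(-4)*4))*(14*6) = (4*√(16*4))*84 = (4*√64)*84 = (4*8)*84 = 32*84 = 2688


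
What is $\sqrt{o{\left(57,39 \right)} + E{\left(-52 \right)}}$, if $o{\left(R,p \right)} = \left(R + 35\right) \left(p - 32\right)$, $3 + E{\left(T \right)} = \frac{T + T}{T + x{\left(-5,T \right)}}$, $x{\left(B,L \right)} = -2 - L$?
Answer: $3 \sqrt{77} \approx 26.325$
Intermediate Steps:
$E{\left(T \right)} = -3 - T$ ($E{\left(T \right)} = -3 + \frac{T + T}{T - \left(2 + T\right)} = -3 + \frac{2 T}{-2} = -3 + 2 T \left(- \frac{1}{2}\right) = -3 - T$)
$o{\left(R,p \right)} = \left(-32 + p\right) \left(35 + R\right)$ ($o{\left(R,p \right)} = \left(35 + R\right) \left(-32 + p\right) = \left(-32 + p\right) \left(35 + R\right)$)
$\sqrt{o{\left(57,39 \right)} + E{\left(-52 \right)}} = \sqrt{\left(-1120 - 1824 + 35 \cdot 39 + 57 \cdot 39\right) - -49} = \sqrt{\left(-1120 - 1824 + 1365 + 2223\right) + \left(-3 + 52\right)} = \sqrt{644 + 49} = \sqrt{693} = 3 \sqrt{77}$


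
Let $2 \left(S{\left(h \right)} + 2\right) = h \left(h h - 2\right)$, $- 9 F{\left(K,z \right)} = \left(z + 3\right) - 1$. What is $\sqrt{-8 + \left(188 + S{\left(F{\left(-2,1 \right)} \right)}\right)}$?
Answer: $\frac{\sqrt{57774}}{18} \approx 13.353$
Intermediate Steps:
$F{\left(K,z \right)} = - \frac{2}{9} - \frac{z}{9}$ ($F{\left(K,z \right)} = - \frac{\left(z + 3\right) - 1}{9} = - \frac{\left(3 + z\right) - 1}{9} = - \frac{2 + z}{9} = - \frac{2}{9} - \frac{z}{9}$)
$S{\left(h \right)} = -2 + \frac{h \left(-2 + h^{2}\right)}{2}$ ($S{\left(h \right)} = -2 + \frac{h \left(h h - 2\right)}{2} = -2 + \frac{h \left(h^{2} - 2\right)}{2} = -2 + \frac{h \left(-2 + h^{2}\right)}{2}$)
$\sqrt{-8 + \left(188 + S{\left(F{\left(-2,1 \right)} \right)}\right)} = \sqrt{-8 + \left(188 - \left(\frac{16}{9} - \frac{1}{9} - \frac{\left(- \frac{2}{9} - \frac{1}{9}\right)^{3}}{2}\right)\right)} = \sqrt{-8 + \left(188 - \left(\frac{5}{3} - \frac{\left(- \frac{2}{9} - \frac{1}{9}\right)^{3}}{2}\right)\right)} = \sqrt{-8 + \left(188 - \left(\frac{5}{3} + \frac{1}{54}\right)\right)} = \sqrt{-8 + \left(188 + \left(-2 + \frac{1}{2} \left(- \frac{1}{27}\right) + \frac{1}{3}\right)\right)} = \sqrt{-8 + \left(188 - \frac{91}{54}\right)} = \sqrt{-8 + \frac{10061}{54}} = \sqrt{\frac{9629}{54}} = \frac{\sqrt{57774}}{18}$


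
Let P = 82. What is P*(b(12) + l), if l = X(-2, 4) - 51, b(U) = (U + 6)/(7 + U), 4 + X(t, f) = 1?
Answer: -82656/19 ≈ -4350.3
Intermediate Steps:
X(t, f) = -3 (X(t, f) = -4 + 1 = -3)
b(U) = (6 + U)/(7 + U)
l = -54 (l = -3 - 51 = -54)
P*(b(12) + l) = 82*((6 + 12)/(7 + 12) - 54) = 82*(18/19 - 54) = 82*(-1008/19) = -82656/19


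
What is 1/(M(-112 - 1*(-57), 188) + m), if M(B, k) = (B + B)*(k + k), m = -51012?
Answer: -1/92372 ≈ -1.0826e-5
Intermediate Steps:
M(B, k) = 4*B*k (M(B, k) = (2*B)*(2*k) = 4*B*k)
1/(M(-112 - 1*(-57), 188) + m) = 1/(4*(-112 - 1*(-57))*188 - 51012) = 1/(4*(-112 + 57)*188 - 51012) = 1/(4*(-55)*188 - 51012) = 1/(-41360 - 51012) = 1/(-92372) = -1/92372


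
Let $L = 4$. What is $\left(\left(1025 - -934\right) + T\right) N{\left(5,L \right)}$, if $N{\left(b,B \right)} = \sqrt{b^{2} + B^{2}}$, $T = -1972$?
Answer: $- 13 \sqrt{41} \approx -83.241$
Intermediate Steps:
$N{\left(b,B \right)} = \sqrt{B^{2} + b^{2}}$
$\left(\left(1025 - -934\right) + T\right) N{\left(5,L \right)} = \left(\left(1025 - -934\right) - 1972\right) \sqrt{4^{2} + 5^{2}} = \left(\left(1025 + \left(-111 + 1045\right)\right) - 1972\right) \sqrt{16 + 25} = \left(\left(1025 + 934\right) - 1972\right) \sqrt{41} = \left(1959 - 1972\right) \sqrt{41} = - 13 \sqrt{41}$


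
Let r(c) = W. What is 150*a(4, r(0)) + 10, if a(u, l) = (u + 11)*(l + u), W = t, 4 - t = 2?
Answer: 13510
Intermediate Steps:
t = 2 (t = 4 - 1*2 = 4 - 2 = 2)
W = 2
r(c) = 2
a(u, l) = (11 + u)*(l + u)
150*a(4, r(0)) + 10 = 150*(4**2 + 11*2 + 11*4 + 2*4) + 10 = 150*(16 + 22 + 44 + 8) + 10 = 150*90 + 10 = 13500 + 10 = 13510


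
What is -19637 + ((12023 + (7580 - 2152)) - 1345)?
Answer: -3531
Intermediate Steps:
-19637 + ((12023 + (7580 - 2152)) - 1345) = -19637 + ((12023 + 5428) - 1345) = -19637 + (17451 - 1345) = -19637 + 16106 = -3531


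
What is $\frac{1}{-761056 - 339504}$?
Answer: $- \frac{1}{1100560} \approx -9.0863 \cdot 10^{-7}$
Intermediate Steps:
$\frac{1}{-761056 - 339504} = \frac{1}{-1100560} = - \frac{1}{1100560}$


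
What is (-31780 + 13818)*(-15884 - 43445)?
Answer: 1065667498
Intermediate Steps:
(-31780 + 13818)*(-15884 - 43445) = -17962*(-59329) = 1065667498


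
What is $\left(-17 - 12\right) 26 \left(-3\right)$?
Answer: $2262$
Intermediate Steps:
$\left(-17 - 12\right) 26 \left(-3\right) = \left(-29\right) 26 \left(-3\right) = \left(-754\right) \left(-3\right) = 2262$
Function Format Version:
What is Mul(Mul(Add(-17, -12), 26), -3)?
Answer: 2262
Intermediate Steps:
Mul(Mul(Add(-17, -12), 26), -3) = Mul(Mul(-29, 26), -3) = Mul(-754, -3) = 2262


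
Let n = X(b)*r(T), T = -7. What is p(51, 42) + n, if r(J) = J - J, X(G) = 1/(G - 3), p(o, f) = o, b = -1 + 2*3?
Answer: 51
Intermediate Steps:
b = 5 (b = -1 + 6 = 5)
X(G) = 1/(-3 + G)
r(J) = 0
n = 0 (n = 0/(-3 + 5) = 0/2 = (1/2)*0 = 0)
p(51, 42) + n = 51 + 0 = 51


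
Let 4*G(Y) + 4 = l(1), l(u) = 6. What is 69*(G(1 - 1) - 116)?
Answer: -15939/2 ≈ -7969.5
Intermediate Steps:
G(Y) = ½ (G(Y) = -1 + (¼)*6 = -1 + 3/2 = ½)
69*(G(1 - 1) - 116) = 69*(½ - 116) = 69*(-231/2) = -15939/2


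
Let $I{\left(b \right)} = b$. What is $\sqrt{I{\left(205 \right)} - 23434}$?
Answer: $3 i \sqrt{2581} \approx 152.41 i$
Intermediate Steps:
$\sqrt{I{\left(205 \right)} - 23434} = \sqrt{205 - 23434} = \sqrt{-23229} = 3 i \sqrt{2581}$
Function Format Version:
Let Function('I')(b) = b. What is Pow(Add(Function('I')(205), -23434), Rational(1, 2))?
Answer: Mul(3, I, Pow(2581, Rational(1, 2))) ≈ Mul(152.41, I)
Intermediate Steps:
Pow(Add(Function('I')(205), -23434), Rational(1, 2)) = Pow(Add(205, -23434), Rational(1, 2)) = Pow(-23229, Rational(1, 2)) = Mul(3, I, Pow(2581, Rational(1, 2)))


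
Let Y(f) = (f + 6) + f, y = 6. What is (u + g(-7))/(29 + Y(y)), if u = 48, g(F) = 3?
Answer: 51/47 ≈ 1.0851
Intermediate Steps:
Y(f) = 6 + 2*f (Y(f) = (6 + f) + f = 6 + 2*f)
(u + g(-7))/(29 + Y(y)) = (48 + 3)/(29 + (6 + 2*6)) = 51/(29 + (6 + 12)) = 51/(29 + 18) = 51/47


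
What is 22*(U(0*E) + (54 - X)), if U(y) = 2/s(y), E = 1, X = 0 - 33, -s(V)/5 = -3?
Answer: 28754/15 ≈ 1916.9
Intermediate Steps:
s(V) = 15 (s(V) = -5*(-3) = 15)
X = -33
U(y) = 2/15
22*(U(0*E) + (54 - X)) = 22*(2/15 + (54 - 1*(-33))) = 22*(2/15 + (54 + 33)) = 22*(2/15 + 87) = 22*(1307/15) = 28754/15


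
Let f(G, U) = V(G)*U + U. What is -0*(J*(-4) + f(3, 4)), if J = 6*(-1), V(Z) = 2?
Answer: 0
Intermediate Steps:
f(G, U) = 3*U (f(G, U) = 2*U + U = 3*U)
J = -6
-0*(J*(-4) + f(3, 4)) = -0*(-6*(-4) + 3*4) = -0*(24 + 12) = -0*36 = -465*0 = 0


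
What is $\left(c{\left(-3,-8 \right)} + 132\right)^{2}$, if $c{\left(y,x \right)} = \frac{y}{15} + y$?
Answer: $\frac{414736}{25} \approx 16589.0$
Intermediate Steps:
$c{\left(y,x \right)} = \frac{16 y}{15}$ ($c{\left(y,x \right)} = \frac{y}{15} + y = \frac{16 y}{15}$)
$\left(c{\left(-3,-8 \right)} + 132\right)^{2} = \left(\frac{16}{15} \left(-3\right) + 132\right)^{2} = \left(- \frac{16}{5} + 132\right)^{2} = \left(\frac{644}{5}\right)^{2} = \frac{414736}{25}$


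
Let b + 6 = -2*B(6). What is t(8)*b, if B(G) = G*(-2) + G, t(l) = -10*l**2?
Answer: -3840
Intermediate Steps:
B(G) = -G (B(G) = -2*G + G = -G)
b = 6 (b = -6 - (-2)*6 = -6 - 2*(-6) = -6 + 12 = 6)
t(8)*b = -10*8**2*6 = -10*64*6 = -640*6 = -3840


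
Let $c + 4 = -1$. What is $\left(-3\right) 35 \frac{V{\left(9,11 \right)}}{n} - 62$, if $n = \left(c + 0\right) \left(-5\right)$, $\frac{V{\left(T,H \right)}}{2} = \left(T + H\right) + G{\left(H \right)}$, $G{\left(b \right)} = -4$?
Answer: $- \frac{982}{5} \approx -196.4$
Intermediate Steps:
$c = -5$ ($c = -4 - 1 = -5$)
$V{\left(T,H \right)} = -8 + 2 H + 2 T$ ($V{\left(T,H \right)} = 2 \left(\left(T + H\right) - 4\right) = 2 \left(\left(H + T\right) - 4\right) = 2 \left(-4 + H + T\right) = -8 + 2 H + 2 T$)
$n = 25$ ($n = \left(-5 + 0\right) \left(-5\right) = \left(-5\right) \left(-5\right) = 25$)
$\left(-3\right) 35 \frac{V{\left(9,11 \right)}}{n} - 62 = \left(-3\right) 35 \frac{-8 + 2 \cdot 11 + 2 \cdot 9}{25} - 62 = - 105 \left(-8 + 22 + 18\right) \frac{1}{25} - 62 = - 105 \cdot 32 \cdot \frac{1}{25} - 62 = \left(-105\right) \frac{32}{25} - 62 = - \frac{672}{5} - 62 = - \frac{982}{5}$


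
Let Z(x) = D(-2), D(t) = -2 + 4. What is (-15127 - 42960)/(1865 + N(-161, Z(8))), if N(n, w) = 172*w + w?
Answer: -58087/2211 ≈ -26.272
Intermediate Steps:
D(t) = 2
Z(x) = 2
N(n, w) = 173*w
(-15127 - 42960)/(1865 + N(-161, Z(8))) = (-15127 - 42960)/(1865 + 173*2) = -58087/(1865 + 346) = -58087/2211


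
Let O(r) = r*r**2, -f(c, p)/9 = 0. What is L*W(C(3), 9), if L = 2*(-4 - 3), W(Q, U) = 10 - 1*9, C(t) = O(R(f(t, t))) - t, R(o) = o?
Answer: -14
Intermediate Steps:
f(c, p) = 0 (f(c, p) = -9*0 = 0)
O(r) = r**3
C(t) = -t (C(t) = 0**3 - t = 0 - t = -t)
W(Q, U) = 1 (W(Q, U) = 10 - 9 = 1)
L = -14 (L = 2*(-7) = -14)
L*W(C(3), 9) = -14*1 = -14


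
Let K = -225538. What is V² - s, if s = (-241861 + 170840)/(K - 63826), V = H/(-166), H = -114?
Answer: 450879967/1993428596 ≈ 0.22618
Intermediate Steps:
V = 57/83 (V = -114/(-166) = -114*(-1/166) = 57/83 ≈ 0.68675)
s = 71021/289364 (s = (-241861 + 170840)/(-225538 - 63826) = -71021/(-289364) = -71021*(-1/289364) = 71021/289364 ≈ 0.24544)
V² - s = (57/83)² - 1*71021/289364 = 3249/6889 - 71021/289364 = 450879967/1993428596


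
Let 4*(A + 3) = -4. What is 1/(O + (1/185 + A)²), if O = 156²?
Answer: 34225/833445721 ≈ 4.1064e-5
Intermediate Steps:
A = -4 (A = -3 + (¼)*(-4) = -3 - 1 = -4)
O = 24336
1/(O + (1/185 + A)²) = 1/(24336 + (1/185 - 4)²) = 1/(24336 + (-739/185)²) = 1/(24336 + 546121/34225) = 1/(833445721/34225) = 34225/833445721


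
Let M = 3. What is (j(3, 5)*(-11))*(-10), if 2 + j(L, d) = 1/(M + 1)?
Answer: -385/2 ≈ -192.50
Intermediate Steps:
j(L, d) = -7/4 (j(L, d) = -2 + 1/(3 + 1) = -2 + 1/4 = -7/4)
(j(3, 5)*(-11))*(-10) = -7/4*(-11)*(-10) = (77/4)*(-10) = -385/2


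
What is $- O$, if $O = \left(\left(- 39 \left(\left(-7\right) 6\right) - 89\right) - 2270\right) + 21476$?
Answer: $-20755$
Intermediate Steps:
$O = 20755$ ($O = \left(\left(\left(-39\right) \left(-42\right) - 89\right) - 2270\right) + 21476 = \left(\left(1638 - 89\right) - 2270\right) + 21476 = \left(1549 - 2270\right) + 21476 = -721 + 21476 = 20755$)
$- O = \left(-1\right) 20755 = -20755$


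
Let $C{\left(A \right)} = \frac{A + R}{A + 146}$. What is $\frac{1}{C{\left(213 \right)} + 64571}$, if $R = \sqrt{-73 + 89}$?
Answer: $\frac{359}{23181206} \approx 1.5487 \cdot 10^{-5}$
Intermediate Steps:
$R = 4$ ($R = \sqrt{16} = 4$)
$C{\left(A \right)} = \frac{4 + A}{146 + A}$ ($C{\left(A \right)} = \frac{A + 4}{A + 146} = \frac{4 + A}{146 + A}$)
$\frac{1}{C{\left(213 \right)} + 64571} = \frac{1}{\frac{4 + 213}{146 + 213} + 64571} = \frac{1}{\frac{1}{359} \cdot 217 + 64571} = \frac{1}{\frac{217}{359} + 64571} = \frac{1}{\frac{23181206}{359}} = \frac{359}{23181206}$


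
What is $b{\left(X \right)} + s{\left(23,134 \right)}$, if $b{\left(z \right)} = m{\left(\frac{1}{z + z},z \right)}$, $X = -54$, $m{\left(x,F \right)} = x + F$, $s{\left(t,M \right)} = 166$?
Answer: $\frac{12095}{108} \approx 111.99$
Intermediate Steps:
$m{\left(x,F \right)} = F + x$
$b{\left(z \right)} = z + \frac{1}{2 z}$ ($b{\left(z \right)} = z + \frac{1}{z + z} = z + \frac{1}{2 z}$)
$b{\left(X \right)} + s{\left(23,134 \right)} = \left(-54 + \frac{1}{2 \left(-54\right)}\right) + 166 = \left(-54 + \frac{1}{2} \left(- \frac{1}{54}\right)\right) + 166 = \left(-54 - \frac{1}{108}\right) + 166 = - \frac{5833}{108} + 166 = \frac{12095}{108}$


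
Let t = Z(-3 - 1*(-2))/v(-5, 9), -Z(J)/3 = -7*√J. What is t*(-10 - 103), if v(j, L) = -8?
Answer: 2373*I/8 ≈ 296.63*I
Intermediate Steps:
Z(J) = 21*√J (Z(J) = -(-21)*√J = 21*√J)
t = -21*I/8 (t = (21*√(-3 - 1*(-2)))/(-8) = (21*√(-3 + 2))*(-⅛) = (21*√(-1))*(-⅛) = (21*I)*(-⅛) = -21*I/8 ≈ -2.625*I)
t*(-10 - 103) = (-21*I/8)*(-10 - 103) = -21*I/8*(-113) = 2373*I/8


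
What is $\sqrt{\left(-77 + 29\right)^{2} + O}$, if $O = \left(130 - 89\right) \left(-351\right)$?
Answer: $3 i \sqrt{1343} \approx 109.94 i$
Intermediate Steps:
$O = -14391$ ($O = 41 \left(-351\right) = -14391$)
$\sqrt{\left(-77 + 29\right)^{2} + O} = \sqrt{\left(-77 + 29\right)^{2} - 14391} = \sqrt{\left(-48\right)^{2} - 14391} = \sqrt{2304 - 14391} = \sqrt{-12087} = 3 i \sqrt{1343}$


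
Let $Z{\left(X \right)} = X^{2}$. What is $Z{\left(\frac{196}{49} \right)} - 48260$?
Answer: $-48244$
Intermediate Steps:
$Z{\left(\frac{196}{49} \right)} - 48260 = \left(\frac{196}{49}\right)^{2} - 48260 = \left(196 \cdot \frac{1}{49}\right)^{2} - 48260 = 4^{2} - 48260 = 16 - 48260 = -48244$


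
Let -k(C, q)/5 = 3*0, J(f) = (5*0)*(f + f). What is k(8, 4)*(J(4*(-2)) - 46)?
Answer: 0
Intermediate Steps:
J(f) = 0 (J(f) = 0*(2*f) = 0)
k(C, q) = 0 (k(C, q) = -15*0 = -5*0 = 0)
k(8, 4)*(J(4*(-2)) - 46) = 0*(0 - 46) = 0*(-46) = 0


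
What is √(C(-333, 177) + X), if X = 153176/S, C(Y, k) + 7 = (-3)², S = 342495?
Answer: √31896407130/114165 ≈ 1.5644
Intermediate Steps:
C(Y, k) = 2 (C(Y, k) = -7 + (-3)² = -7 + 9 = 2)
X = 153176/342495 ≈ 0.44724
√(C(-333, 177) + X) = √(2 + 153176/342495) = √(838166/342495) = √31896407130/114165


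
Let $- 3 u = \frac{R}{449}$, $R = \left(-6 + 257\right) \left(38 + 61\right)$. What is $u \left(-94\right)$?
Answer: $\frac{778602}{449} \approx 1734.1$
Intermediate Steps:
$R = 24849$ ($R = 251 \cdot 99 = 24849$)
$u = - \frac{8283}{449}$ ($u = - \frac{24849 \cdot \frac{1}{449}}{3} = \left(- \frac{1}{3}\right) \frac{24849}{449} = - \frac{8283}{449} \approx -18.448$)
$u \left(-94\right) = \left(- \frac{8283}{449}\right) \left(-94\right) = \frac{778602}{449}$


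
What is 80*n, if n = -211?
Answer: -16880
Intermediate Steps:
80*n = 80*(-211) = -16880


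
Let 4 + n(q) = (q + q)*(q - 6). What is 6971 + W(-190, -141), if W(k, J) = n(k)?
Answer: 81447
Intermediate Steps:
n(q) = -4 + 2*q*(-6 + q) (n(q) = -4 + (q + q)*(q - 6) = -4 + (2*q)*(-6 + q) = -4 + 2*q*(-6 + q))
W(k, J) = -4 - 12*k + 2*k**2
6971 + W(-190, -141) = 6971 + (-4 - 12*(-190) + 2*(-190)**2) = 6971 + (-4 + 2280 + 2*36100) = 6971 + (-4 + 2280 + 72200) = 6971 + 74476 = 81447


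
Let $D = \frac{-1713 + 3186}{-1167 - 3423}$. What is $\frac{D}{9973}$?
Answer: $- \frac{491}{15258690} \approx -3.2178 \cdot 10^{-5}$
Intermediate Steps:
$D = - \frac{491}{1530}$ ($D = \frac{1473}{-4590} = 1473 \left(- \frac{1}{4590}\right) = - \frac{491}{1530} \approx -0.32092$)
$\frac{D}{9973} = - \frac{491}{1530 \cdot 9973} = \left(- \frac{491}{1530}\right) \frac{1}{9973} = - \frac{491}{15258690}$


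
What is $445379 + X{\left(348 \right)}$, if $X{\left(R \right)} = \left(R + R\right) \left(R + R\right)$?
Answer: $929795$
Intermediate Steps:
$X{\left(R \right)} = 4 R^{2}$ ($X{\left(R \right)} = 2 R 2 R = 4 R^{2}$)
$445379 + X{\left(348 \right)} = 445379 + 4 \cdot 348^{2} = 445379 + 4 \cdot 121104 = 445379 + 484416 = 929795$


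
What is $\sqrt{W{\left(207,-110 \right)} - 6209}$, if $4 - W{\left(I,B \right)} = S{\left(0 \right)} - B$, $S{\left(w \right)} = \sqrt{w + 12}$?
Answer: $\sqrt{-6315 - 2 \sqrt{3}} \approx 79.489 i$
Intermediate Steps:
$S{\left(w \right)} = \sqrt{12 + w}$
$W{\left(I,B \right)} = 4 + B - 2 \sqrt{3}$ ($W{\left(I,B \right)} = 4 - \left(\sqrt{12 + 0} - B\right) = 4 - \left(\sqrt{12} - B\right) = 4 - \left(2 \sqrt{3} - B\right) = 4 - \left(- B + 2 \sqrt{3}\right) = 4 + \left(B - 2 \sqrt{3}\right) = 4 + B - 2 \sqrt{3}$)
$\sqrt{W{\left(207,-110 \right)} - 6209} = \sqrt{\left(4 - 110 - 2 \sqrt{3}\right) - 6209} = \sqrt{\left(-106 - 2 \sqrt{3}\right) - 6209} = \sqrt{-6315 - 2 \sqrt{3}}$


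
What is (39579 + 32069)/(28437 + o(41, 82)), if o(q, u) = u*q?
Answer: 71648/31799 ≈ 2.2532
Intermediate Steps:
o(q, u) = q*u
(39579 + 32069)/(28437 + o(41, 82)) = (39579 + 32069)/(28437 + 41*82) = 71648/(28437 + 3362) = 71648/31799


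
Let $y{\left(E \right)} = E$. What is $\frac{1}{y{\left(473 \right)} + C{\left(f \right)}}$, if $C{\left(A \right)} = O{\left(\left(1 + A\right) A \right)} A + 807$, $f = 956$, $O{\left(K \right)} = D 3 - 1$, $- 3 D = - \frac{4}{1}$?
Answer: $\frac{1}{4148} \approx 0.00024108$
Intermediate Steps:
$D = \frac{4}{3}$ ($D = - \frac{\left(-4\right) 1^{-1}}{3} = - \frac{\left(-4\right) 1}{3} = \left(- \frac{1}{3}\right) \left(-4\right) = \frac{4}{3} \approx 1.3333$)
$O{\left(K \right)} = 3$ ($O{\left(K \right)} = \frac{4}{3} \cdot 3 - 1 = 4 - 1 = 3$)
$C{\left(A \right)} = 807 + 3 A$ ($C{\left(A \right)} = 3 A + 807 = 807 + 3 A$)
$\frac{1}{y{\left(473 \right)} + C{\left(f \right)}} = \frac{1}{473 + \left(807 + 3 \cdot 956\right)} = \frac{1}{473 + \left(807 + 2868\right)} = \frac{1}{473 + 3675} = \frac{1}{4148}$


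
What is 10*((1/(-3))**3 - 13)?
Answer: -3520/27 ≈ -130.37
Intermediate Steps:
10*((1/(-3))**3 - 13) = 10*((-1/3)**3 - 13) = 10*(-1/27 - 13) = 10*(-352/27) = -3520/27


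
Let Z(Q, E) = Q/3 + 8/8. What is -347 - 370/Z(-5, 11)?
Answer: 208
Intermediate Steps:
Z(Q, E) = 1 + Q/3 (Z(Q, E) = Q*(⅓) + 8*(⅛) = Q/3 + 1 = 1 + Q/3)
-347 - 370/Z(-5, 11) = -347 - 370/(1 + (⅓)*(-5)) = -347 - 370/(1 - 5/3) = -347 - 370/(-⅔) = -347 - 370*(-3/2) = -347 + 555 = 208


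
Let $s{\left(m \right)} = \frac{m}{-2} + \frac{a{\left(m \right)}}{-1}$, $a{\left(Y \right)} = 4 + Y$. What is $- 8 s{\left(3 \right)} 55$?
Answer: $3740$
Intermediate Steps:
$s{\left(m \right)} = -4 - \frac{3 m}{2}$ ($s{\left(m \right)} = \frac{m}{-2} + \frac{4 + m}{-1} = m \left(- \frac{1}{2}\right) + \left(4 + m\right) \left(-1\right) = - \frac{m}{2} - \left(4 + m\right) = -4 - \frac{3 m}{2}$)
$- 8 s{\left(3 \right)} 55 = - 8 \left(-4 - \frac{9}{2}\right) 55 = \left(-8\right) \left(- \frac{17}{2}\right) 55 = 68 \cdot 55 = 3740$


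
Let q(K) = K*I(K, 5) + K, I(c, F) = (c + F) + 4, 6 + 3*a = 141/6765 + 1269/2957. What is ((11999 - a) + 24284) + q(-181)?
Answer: 1344993003206/20004105 ≈ 67236.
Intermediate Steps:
a = -37007636/20004105 (a = -2 + (141/6765 + 1269/2957)/3 = -2 + (141*(1/6765) + 1269*(1/2957))/3 = -2 + (47/2255 + 1269/2957)/3 = -2 + (⅓)*(3000574/6668035) = -2 + 3000574/20004105 = -37007636/20004105 ≈ -1.8500)
I(c, F) = 4 + F + c (I(c, F) = (F + c) + 4 = 4 + F + c)
q(K) = K + K*(9 + K) (q(K) = K*(4 + 5 + K) + K = K*(9 + K) + K = K + K*(9 + K))
((11999 - a) + 24284) + q(-181) = ((11999 - 1*(-37007636/20004105)) + 24284) - 181*(10 - 181) = ((11999 + 37007636/20004105) + 24284) - 181*(-171) = (240066263531/20004105 + 24284) + 30951 = 725845949351/20004105 + 30951 = 1344993003206/20004105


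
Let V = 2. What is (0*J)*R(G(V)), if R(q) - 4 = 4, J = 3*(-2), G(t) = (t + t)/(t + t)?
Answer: 0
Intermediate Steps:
G(t) = 1 (G(t) = (2*t)/((2*t)) = (2*t)*(1/(2*t)) = 1)
J = -6
R(q) = 8 (R(q) = 4 + 4 = 8)
(0*J)*R(G(V)) = (0*(-6))*8 = 0*8 = 0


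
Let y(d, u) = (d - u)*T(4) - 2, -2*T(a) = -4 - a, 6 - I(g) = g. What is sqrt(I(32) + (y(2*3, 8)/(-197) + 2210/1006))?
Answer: I*sqrt(233225631241)/99091 ≈ 4.8736*I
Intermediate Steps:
I(g) = 6 - g
T(a) = 2 + a/2 (T(a) = -(-4 - a)/2 = 2 + a/2)
y(d, u) = -2 - 4*u + 4*d (y(d, u) = (d - u)*(2 + (1/2)*4) - 2 = (d - u)*(2 + 2) - 2 = (d - u)*4 - 2 = (-4*u + 4*d) - 2 = -2 - 4*u + 4*d)
sqrt(I(32) + (y(2*3, 8)/(-197) + 2210/1006)) = sqrt((6 - 1*32) + ((-2 - 4*8 + 4*(2*3))/(-197) + 2210/1006)) = sqrt((6 - 32) + ((-2 - 32 + 4*6)*(-1/197) + 2210*(1/1006))) = sqrt(-26 + ((-2 - 32 + 24)*(-1/197) + 1105/503)) = sqrt(-26 + (-10*(-1/197) + 1105/503)) = sqrt(-26 + (10/197 + 1105/503)) = sqrt(-26 + 222715/99091) = sqrt(-2353651/99091) = I*sqrt(233225631241)/99091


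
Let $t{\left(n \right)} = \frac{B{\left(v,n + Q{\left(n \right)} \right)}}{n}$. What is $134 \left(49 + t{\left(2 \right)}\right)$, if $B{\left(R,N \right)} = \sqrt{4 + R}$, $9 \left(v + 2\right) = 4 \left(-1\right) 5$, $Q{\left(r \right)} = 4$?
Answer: $6566 + \frac{67 i \sqrt{2}}{3} \approx 6566.0 + 31.584 i$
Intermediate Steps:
$v = - \frac{38}{9}$ ($v = -2 + \frac{4 \left(-1\right) 5}{9} = -2 + \frac{\left(-4\right) 5}{9} = -2 + \frac{1}{9} \left(-20\right) = -2 - \frac{20}{9} = - \frac{38}{9} \approx -4.2222$)
$t{\left(n \right)} = \frac{i \sqrt{2}}{3 n}$ ($t{\left(n \right)} = \frac{\sqrt{4 - \frac{38}{9}}}{n} = \frac{\sqrt{- \frac{2}{9}}}{n} = \frac{\frac{1}{3} i \sqrt{2}}{n} = \frac{i \sqrt{2}}{3 n}$)
$134 \left(49 + t{\left(2 \right)}\right) = 134 \left(49 + \frac{i \sqrt{2}}{3 \cdot 2}\right) = 134 \left(49 + \frac{1}{3} i \sqrt{2} \cdot \frac{1}{2}\right) = 134 \left(49 + \frac{i \sqrt{2}}{6}\right) = 6566 + \frac{67 i \sqrt{2}}{3}$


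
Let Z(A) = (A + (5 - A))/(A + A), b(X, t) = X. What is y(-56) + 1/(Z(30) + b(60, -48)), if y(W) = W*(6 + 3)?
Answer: -363372/721 ≈ -503.98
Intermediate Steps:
Z(A) = 5/(2*A) (Z(A) = 5/((2*A)) = 5*(1/(2*A)) = 5/(2*A))
y(W) = 9*W (y(W) = W*9 = 9*W)
y(-56) + 1/(Z(30) + b(60, -48)) = 9*(-56) + 1/((5/2)/30 + 60) = -504 + 1/((5/2)*(1/30) + 60) = -504 + 1/(1/12 + 60) = -504 + 1/(721/12) = -504 + 12/721 = -363372/721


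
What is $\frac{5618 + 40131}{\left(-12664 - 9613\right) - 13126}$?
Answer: $- \frac{45749}{35403} \approx -1.2922$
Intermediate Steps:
$\frac{5618 + 40131}{\left(-12664 - 9613\right) - 13126} = \frac{45749}{-22277 - 13126} = \frac{45749}{-35403} = 45749 \left(- \frac{1}{35403}\right) = - \frac{45749}{35403}$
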